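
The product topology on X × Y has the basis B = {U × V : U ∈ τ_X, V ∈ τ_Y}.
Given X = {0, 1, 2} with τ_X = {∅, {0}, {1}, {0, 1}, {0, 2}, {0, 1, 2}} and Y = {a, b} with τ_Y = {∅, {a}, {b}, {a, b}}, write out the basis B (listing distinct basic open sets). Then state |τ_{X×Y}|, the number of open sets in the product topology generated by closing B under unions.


Basis B = {∅ × ∅, {0} × {a}, {0} × {b}, {1} × {a}, {1} × {b}, {0} × {a, b}, {0, 1} × {a}, {0, 2} × {a}, {0, 1} × {b}, {0, 2} × {b}, {1} × {a, b}, {0, 1, 2} × {a}, {0, 1, 2} × {b}, {0, 1} × {a, b}, {0, 2} × {a, b}, {0, 1, 2} × {a, b}}; |τ_{X×Y}| = 36.

Enumerate products U × V with U ∈ τ_X, V ∈ τ_Y (deduplicated):
  ∅ × ∅ = {} (∅)
  {0} × {a} = {(0,a)}
  {0} × {b} = {(0,b)}
  {1} × {a} = {(1,a)}
  {1} × {b} = {(1,b)}
  {0} × {a, b} = {(0,a), (0,b)}
  {0, 1} × {a} = {(0,a), (1,a)}
  {0, 2} × {a} = {(0,a), (2,a)}
  {0, 1} × {b} = {(0,b), (1,b)}
  {0, 2} × {b} = {(0,b), (2,b)}
  {1} × {a, b} = {(1,a), (1,b)}
  {0, 1, 2} × {a} = {(0,a), (1,a), (2,a)}
  {0, 1, 2} × {b} = {(0,b), (1,b), (2,b)}
  {0, 1} × {a, b} = {(0,a), (0,b), (1,a), (1,b)}
  {0, 2} × {a, b} = {(0,a), (0,b), (2,a), (2,b)}
  {0, 1, 2} × {a, b} = {(0,a), (0,b), (1,a), (1,b), (2,a), (2,b)}
These 16 distinct sets form the basis B.
Close under arbitrary unions to get τ_{X×Y}; counting gives |τ_{X×Y}| = 36.


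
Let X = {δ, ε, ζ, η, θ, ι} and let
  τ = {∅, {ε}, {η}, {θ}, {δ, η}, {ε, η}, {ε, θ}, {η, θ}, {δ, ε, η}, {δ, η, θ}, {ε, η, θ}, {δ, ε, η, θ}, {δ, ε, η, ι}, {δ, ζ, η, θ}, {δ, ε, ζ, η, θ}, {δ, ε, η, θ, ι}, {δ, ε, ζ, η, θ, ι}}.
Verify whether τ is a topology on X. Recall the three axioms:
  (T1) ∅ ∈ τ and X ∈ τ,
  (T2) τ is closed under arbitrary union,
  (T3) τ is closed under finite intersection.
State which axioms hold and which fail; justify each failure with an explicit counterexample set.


τ IS a topology on X.

Axiom (T1): ∅ ∈ τ? Yes; X ∈ τ? Yes.
Axiom (T2/T3): check pairwise unions and intersections of members of τ.
All pairwise intersections and unions checked — each lies in τ. Therefore τ satisfies (T1), (T2), (T3): it IS a topology on X.


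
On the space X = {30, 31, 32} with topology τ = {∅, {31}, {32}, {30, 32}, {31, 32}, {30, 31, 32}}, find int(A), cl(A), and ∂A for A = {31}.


int(A) = {31}, cl(A) = {31}, ∂A = ∅.

Closed sets in (X, τ) are complements of opens:
  closed(X, τ) = {∅, {30}, {31}, {30, 31}, {30, 32}, {30, 31, 32}}.
int(A) = ⋃ {U ∈ τ : U ⊆ A}. Opens contained in A: ∅, {31}.
Taking the union of these: int(A) = {31}.
cl(A) = ⋂ {C closed : A ⊆ C}. Closed sets containing A: {31}, {30, 31}, {30, 31, 32}.
Intersecting these: cl(A) = {31}.
∂A = cl(A) ∖ int(A) = {31} ∖ {31} = ∅.


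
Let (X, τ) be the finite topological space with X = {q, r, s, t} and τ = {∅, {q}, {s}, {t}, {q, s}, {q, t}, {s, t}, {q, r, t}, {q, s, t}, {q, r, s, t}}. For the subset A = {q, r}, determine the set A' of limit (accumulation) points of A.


A' = {r}

For each x ∈ X, list the open sets U ∈ τ with x ∈ U, then check whether U ∩ (A ∖ {x}) ≠ ∅ for every such U.
  x = q: open {q} ∋ x has {q} ∩ (A ∖ {q}) = ∅, so x is NOT a limit point.
  x = r: opens ∋ x are {q, r, t}, {q, r, s, t}; each meets A ∖ {r}, so x IS a limit point.
  x = s: open {s} ∋ x has {s} ∩ (A ∖ {s}) = ∅, so x is NOT a limit point.
  x = t: open {t} ∋ x has {t} ∩ (A ∖ {t}) = ∅, so x is NOT a limit point.
Collecting: A' = {r}.


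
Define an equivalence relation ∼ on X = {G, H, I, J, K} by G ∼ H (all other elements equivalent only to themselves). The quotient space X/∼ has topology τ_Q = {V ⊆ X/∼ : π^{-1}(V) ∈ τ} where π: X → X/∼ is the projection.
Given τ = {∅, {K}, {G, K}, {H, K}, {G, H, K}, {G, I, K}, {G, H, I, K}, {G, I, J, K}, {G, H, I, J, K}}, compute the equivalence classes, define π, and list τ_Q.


X/∼ = {[G=H], [I], [J], [K]}; |τ_Q| = 5.

Equivalence classes: [G=H], [I], [J], [K].
Quotient map π: X → X/∼ sends G ↦ [G=H], H ↦ [G=H], I ↦ [I], J ↦ [J], K ↦ [K].
For each subset V ⊆ X/∼, compute π^{-1}(V) ⊆ X and check whether π^{-1}(V) ∈ τ. V is open in τ_Q iff π^{-1}(V) ∈ τ.
  V = {}: π^{-1}(V) = ∅ ∈ τ ✓.
  V = {[G=H]}: π^{-1}(V) = {G, H} ∉ τ ✗.
  V = {[I]}: π^{-1}(V) = {I} ∉ τ ✗.
  V = {[G=H], [I]}: π^{-1}(V) = {G, H, I} ∉ τ ✗.
  V = {[J]}: π^{-1}(V) = {J} ∉ τ ✗.
  V = {[G=H], [J]}: π^{-1}(V) = {G, H, J} ∉ τ ✗.
  V = {[I], [J]}: π^{-1}(V) = {I, J} ∉ τ ✗.
  V = {[G=H], [I], [J]}: π^{-1}(V) = {G, H, I, J} ∉ τ ✗.
  V = {[K]}: π^{-1}(V) = {K} ∈ τ ✓.
  V = {[G=H], [K]}: π^{-1}(V) = {G, H, K} ∈ τ ✓.
  V = {[I], [K]}: π^{-1}(V) = {I, K} ∉ τ ✗.
  V = {[G=H], [I], [K]}: π^{-1}(V) = {G, H, I, K} ∈ τ ✓.
  V = {[J], [K]}: π^{-1}(V) = {J, K} ∉ τ ✗.
  V = {[G=H], [J], [K]}: π^{-1}(V) = {G, H, J, K} ∉ τ ✗.
  V = {[I], [J], [K]}: π^{-1}(V) = {I, J, K} ∉ τ ✗.
  V = {[G=H], [I], [J], [K]}: π^{-1}(V) = {G, H, I, J, K} ∈ τ ✓.
Open sets in the quotient: τ_Q = {{}, {[K]}, {[G=H], [K]}, {[G=H], [I], [K]}, {[G=H], [I], [J], [K]}} (5 elements).


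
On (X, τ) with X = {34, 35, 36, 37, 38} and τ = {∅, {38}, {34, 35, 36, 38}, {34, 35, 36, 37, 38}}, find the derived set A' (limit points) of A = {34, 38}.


A' = {34, 35, 36, 37}

For each x ∈ X, list the open sets U ∈ τ with x ∈ U, then check whether U ∩ (A ∖ {x}) ≠ ∅ for every such U.
  x = 34: opens ∋ x are {34, 35, 36, 38}, {34, 35, 36, 37, 38}; each meets A ∖ {34}, so x IS a limit point.
  x = 35: opens ∋ x are {34, 35, 36, 38}, {34, 35, 36, 37, 38}; each meets A ∖ {35}, so x IS a limit point.
  x = 36: opens ∋ x are {34, 35, 36, 38}, {34, 35, 36, 37, 38}; each meets A ∖ {36}, so x IS a limit point.
  x = 37: opens ∋ x are {34, 35, 36, 37, 38}; each meets A ∖ {37}, so x IS a limit point.
  x = 38: open {38} ∋ x has {38} ∩ (A ∖ {38}) = ∅, so x is NOT a limit point.
Collecting: A' = {34, 35, 36, 37}.


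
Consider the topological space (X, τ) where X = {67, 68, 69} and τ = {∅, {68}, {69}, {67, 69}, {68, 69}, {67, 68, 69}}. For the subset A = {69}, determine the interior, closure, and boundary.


int(A) = {69}, cl(A) = {67, 69}, ∂A = {67}.

Closed sets in (X, τ) are complements of opens:
  closed(X, τ) = {∅, {67}, {68}, {67, 68}, {67, 69}, {67, 68, 69}}.
int(A) = ⋃ {U ∈ τ : U ⊆ A}. Opens contained in A: ∅, {69}.
Taking the union of these: int(A) = {69}.
cl(A) = ⋂ {C closed : A ⊆ C}. Closed sets containing A: {67, 69}, {67, 68, 69}.
Intersecting these: cl(A) = {67, 69}.
∂A = cl(A) ∖ int(A) = {67, 69} ∖ {69} = {67}.


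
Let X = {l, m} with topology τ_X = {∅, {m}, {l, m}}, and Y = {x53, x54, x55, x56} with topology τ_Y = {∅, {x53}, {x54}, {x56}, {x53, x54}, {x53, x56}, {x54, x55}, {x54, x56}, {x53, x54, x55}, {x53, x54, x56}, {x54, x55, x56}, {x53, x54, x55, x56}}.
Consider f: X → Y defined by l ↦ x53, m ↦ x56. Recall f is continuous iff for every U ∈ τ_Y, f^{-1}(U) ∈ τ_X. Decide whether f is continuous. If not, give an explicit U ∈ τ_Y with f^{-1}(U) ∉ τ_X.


f is NOT continuous.

Compute f^{-1}(U) for each U ∈ τ_Y:
  U = ∅: f^{-1}(U) = ∅ ∈ τ_X ✓.
  U = {x53}: f^{-1}(U) = {l} ∉ τ_X ✗.
  U = {x54}: f^{-1}(U) = ∅ ∈ τ_X ✓.
  U = {x56}: f^{-1}(U) = {m} ∈ τ_X ✓.
  U = {x53, x54}: f^{-1}(U) = {l} ∉ τ_X ✗.
  U = {x53, x56}: f^{-1}(U) = {l, m} ∈ τ_X ✓.
  U = {x54, x55}: f^{-1}(U) = ∅ ∈ τ_X ✓.
  U = {x54, x56}: f^{-1}(U) = {m} ∈ τ_X ✓.
  U = {x53, x54, x55}: f^{-1}(U) = {l} ∉ τ_X ✗.
  U = {x53, x54, x56}: f^{-1}(U) = {l, m} ∈ τ_X ✓.
  U = {x54, x55, x56}: f^{-1}(U) = {m} ∈ τ_X ✓.
  U = {x53, x54, x55, x56}: f^{-1}(U) = {l, m} ∈ τ_X ✓.
Found U = {x53} with f^{-1}(U) = {l} not in τ_X. Therefore f is NOT continuous.


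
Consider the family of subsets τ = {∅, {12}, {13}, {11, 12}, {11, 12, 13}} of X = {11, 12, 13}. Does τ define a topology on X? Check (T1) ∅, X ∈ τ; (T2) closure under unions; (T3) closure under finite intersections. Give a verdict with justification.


τ is NOT a topology on X.

Axiom (T1): ∅ ∈ τ? Yes; X ∈ τ? Yes.
Axiom (T2/T3): check pairwise unions and intersections of members of τ.
Counterexample for (T2): {12} ∪ {13} = {12, 13} ∉ τ. Therefore τ is NOT a topology.


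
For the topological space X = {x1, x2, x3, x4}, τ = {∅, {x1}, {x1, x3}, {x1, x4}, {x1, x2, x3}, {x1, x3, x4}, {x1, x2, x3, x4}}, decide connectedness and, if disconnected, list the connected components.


(X, τ) is connected.

Find clopen sets (U ∈ τ with X ∖ U ∈ τ):
  U = ∅, X ∖ U = {x1, x2, x3, x4} — both open, so U is clopen.
  U = {x1, x2, x3, x4}, X ∖ U = ∅ — both open, so U is clopen.
Only trivial clopens (∅ and X) exist, so (X, τ) is connected.
Compute connected components by grouping points that agree on all clopens:
  component: {x1, x2, x3, x4}


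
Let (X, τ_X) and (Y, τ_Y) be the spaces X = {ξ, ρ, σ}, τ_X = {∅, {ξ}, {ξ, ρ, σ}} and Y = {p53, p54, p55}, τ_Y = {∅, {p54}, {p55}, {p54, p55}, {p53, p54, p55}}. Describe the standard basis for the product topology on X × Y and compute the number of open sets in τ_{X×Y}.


Basis B = {∅ × ∅, {ξ} × {p54}, {ξ} × {p55}, {ξ} × {p54, p55}, {ξ} × {p53, p54, p55}, {ξ, ρ, σ} × {p54}, {ξ, ρ, σ} × {p55}, {ξ, ρ, σ} × {p54, p55}, {ξ, ρ, σ} × {p53, p54, p55}}; |τ_{X×Y}| = 14.

Enumerate products U × V with U ∈ τ_X, V ∈ τ_Y (deduplicated):
  ∅ × ∅ = {} (∅)
  {ξ} × {p54} = {(ξ,p54)}
  {ξ} × {p55} = {(ξ,p55)}
  {ξ} × {p54, p55} = {(ξ,p54), (ξ,p55)}
  {ξ} × {p53, p54, p55} = {(ξ,p53), (ξ,p54), (ξ,p55)}
  {ξ, ρ, σ} × {p54} = {(ξ,p54), (ρ,p54), (σ,p54)}
  {ξ, ρ, σ} × {p55} = {(ξ,p55), (ρ,p55), (σ,p55)}
  {ξ, ρ, σ} × {p54, p55} = {(ξ,p54), (ξ,p55), (ρ,p54), (ρ,p55), (σ,p54), (σ,p55)}
  {ξ, ρ, σ} × {p53, p54, p55} = {(ξ,p53), (ξ,p54), (ξ,p55), (ρ,p53), (ρ,p54), (ρ,p55), (σ,p53), (σ,p54), (σ,p55)}
These 9 distinct sets form the basis B.
Close under arbitrary unions to get τ_{X×Y}; counting gives |τ_{X×Y}| = 14.


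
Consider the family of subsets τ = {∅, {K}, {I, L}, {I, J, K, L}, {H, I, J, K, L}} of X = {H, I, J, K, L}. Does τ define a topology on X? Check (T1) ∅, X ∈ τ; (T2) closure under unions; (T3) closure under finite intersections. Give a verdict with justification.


τ is NOT a topology on X.

Axiom (T1): ∅ ∈ τ? Yes; X ∈ τ? Yes.
Axiom (T2/T3): check pairwise unions and intersections of members of τ.
Counterexample for (T2): {K} ∪ {I, L} = {I, K, L} ∉ τ. Therefore τ is NOT a topology.


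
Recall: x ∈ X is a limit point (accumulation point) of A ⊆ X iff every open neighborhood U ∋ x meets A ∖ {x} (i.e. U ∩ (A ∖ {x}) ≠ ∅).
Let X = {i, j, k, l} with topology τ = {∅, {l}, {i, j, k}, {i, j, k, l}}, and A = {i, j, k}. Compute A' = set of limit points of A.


A' = {i, j, k}

For each x ∈ X, list the open sets U ∈ τ with x ∈ U, then check whether U ∩ (A ∖ {x}) ≠ ∅ for every such U.
  x = i: opens ∋ x are {i, j, k}, {i, j, k, l}; each meets A ∖ {i}, so x IS a limit point.
  x = j: opens ∋ x are {i, j, k}, {i, j, k, l}; each meets A ∖ {j}, so x IS a limit point.
  x = k: opens ∋ x are {i, j, k}, {i, j, k, l}; each meets A ∖ {k}, so x IS a limit point.
  x = l: open {l} ∋ x has {l} ∩ (A ∖ {l}) = ∅, so x is NOT a limit point.
Collecting: A' = {i, j, k}.


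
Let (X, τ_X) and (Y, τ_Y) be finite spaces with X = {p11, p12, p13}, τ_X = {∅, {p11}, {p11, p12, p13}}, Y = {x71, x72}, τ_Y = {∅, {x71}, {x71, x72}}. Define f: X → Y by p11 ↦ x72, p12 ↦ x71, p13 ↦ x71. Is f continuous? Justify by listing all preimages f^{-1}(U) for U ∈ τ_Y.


f is NOT continuous.

Compute f^{-1}(U) for each U ∈ τ_Y:
  U = ∅: f^{-1}(U) = ∅ ∈ τ_X ✓.
  U = {x71}: f^{-1}(U) = {p12, p13} ∉ τ_X ✗.
  U = {x71, x72}: f^{-1}(U) = {p11, p12, p13} ∈ τ_X ✓.
Found U = {x71} with f^{-1}(U) = {p12, p13} not in τ_X. Therefore f is NOT continuous.


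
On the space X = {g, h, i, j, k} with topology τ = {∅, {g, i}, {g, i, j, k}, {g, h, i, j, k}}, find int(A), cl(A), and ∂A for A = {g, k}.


int(A) = ∅, cl(A) = {g, h, i, j, k}, ∂A = {g, h, i, j, k}.

Closed sets in (X, τ) are complements of opens:
  closed(X, τ) = {∅, {h}, {h, j, k}, {g, h, i, j, k}}.
int(A) = ⋃ {U ∈ τ : U ⊆ A}. Opens contained in A: ∅.
Taking the union of these: int(A) = ∅.
cl(A) = ⋂ {C closed : A ⊆ C}. Closed sets containing A: {g, h, i, j, k}.
Intersecting these: cl(A) = {g, h, i, j, k}.
∂A = cl(A) ∖ int(A) = {g, h, i, j, k} ∖ ∅ = {g, h, i, j, k}.


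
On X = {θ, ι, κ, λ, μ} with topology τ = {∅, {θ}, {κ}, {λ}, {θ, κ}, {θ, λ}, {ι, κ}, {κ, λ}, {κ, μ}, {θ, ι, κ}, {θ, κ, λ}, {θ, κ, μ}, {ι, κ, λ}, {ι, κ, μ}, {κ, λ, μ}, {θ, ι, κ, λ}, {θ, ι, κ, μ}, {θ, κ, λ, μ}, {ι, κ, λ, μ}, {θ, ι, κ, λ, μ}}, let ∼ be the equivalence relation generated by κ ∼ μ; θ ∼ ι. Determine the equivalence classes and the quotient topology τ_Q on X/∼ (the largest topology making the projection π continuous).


X/∼ = {[θ=ι], [κ=μ], [λ]}; |τ_Q| = 6.

Equivalence classes: [θ=ι], [κ=μ], [λ].
Quotient map π: X → X/∼ sends θ ↦ [θ=ι], ι ↦ [θ=ι], κ ↦ [κ=μ], λ ↦ [λ], μ ↦ [κ=μ].
For each subset V ⊆ X/∼, compute π^{-1}(V) ⊆ X and check whether π^{-1}(V) ∈ τ. V is open in τ_Q iff π^{-1}(V) ∈ τ.
  V = {}: π^{-1}(V) = ∅ ∈ τ ✓.
  V = {[θ=ι]}: π^{-1}(V) = {θ, ι} ∉ τ ✗.
  V = {[κ=μ]}: π^{-1}(V) = {κ, μ} ∈ τ ✓.
  V = {[θ=ι], [κ=μ]}: π^{-1}(V) = {θ, ι, κ, μ} ∈ τ ✓.
  V = {[λ]}: π^{-1}(V) = {λ} ∈ τ ✓.
  V = {[θ=ι], [λ]}: π^{-1}(V) = {θ, ι, λ} ∉ τ ✗.
  V = {[κ=μ], [λ]}: π^{-1}(V) = {κ, λ, μ} ∈ τ ✓.
  V = {[θ=ι], [κ=μ], [λ]}: π^{-1}(V) = {θ, ι, κ, λ, μ} ∈ τ ✓.
Open sets in the quotient: τ_Q = {{}, {[κ=μ]}, {[θ=ι], [κ=μ]}, {[λ]}, {[κ=μ], [λ]}, {[θ=ι], [κ=μ], [λ]}} (6 elements).


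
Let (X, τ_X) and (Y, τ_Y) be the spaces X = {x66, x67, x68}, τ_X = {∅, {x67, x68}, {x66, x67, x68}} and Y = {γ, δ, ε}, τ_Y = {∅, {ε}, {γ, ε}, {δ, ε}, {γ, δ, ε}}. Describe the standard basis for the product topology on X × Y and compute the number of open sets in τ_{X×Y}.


Basis B = {∅ × ∅, {x67, x68} × {ε}, {x66, x67, x68} × {ε}, {x67, x68} × {γ, ε}, {x67, x68} × {δ, ε}, {x66, x67, x68} × {γ, ε}, {x66, x67, x68} × {δ, ε}, {x67, x68} × {γ, δ, ε}, {x66, x67, x68} × {γ, δ, ε}}; |τ_{X×Y}| = 14.

Enumerate products U × V with U ∈ τ_X, V ∈ τ_Y (deduplicated):
  ∅ × ∅ = {} (∅)
  {x67, x68} × {ε} = {(x67,ε), (x68,ε)}
  {x66, x67, x68} × {ε} = {(x66,ε), (x67,ε), (x68,ε)}
  {x67, x68} × {γ, ε} = {(x67,γ), (x67,ε), (x68,γ), (x68,ε)}
  {x67, x68} × {δ, ε} = {(x67,δ), (x67,ε), (x68,δ), (x68,ε)}
  {x66, x67, x68} × {γ, ε} = {(x66,γ), (x66,ε), (x67,γ), (x67,ε), (x68,γ), (x68,ε)}
  {x66, x67, x68} × {δ, ε} = {(x66,δ), (x66,ε), (x67,δ), (x67,ε), (x68,δ), (x68,ε)}
  {x67, x68} × {γ, δ, ε} = {(x67,γ), (x67,δ), (x67,ε), (x68,γ), (x68,δ), (x68,ε)}
  {x66, x67, x68} × {γ, δ, ε} = {(x66,γ), (x66,δ), (x66,ε), (x67,γ), (x67,δ), (x67,ε), (x68,γ), (x68,δ), (x68,ε)}
These 9 distinct sets form the basis B.
Close under arbitrary unions to get τ_{X×Y}; counting gives |τ_{X×Y}| = 14.


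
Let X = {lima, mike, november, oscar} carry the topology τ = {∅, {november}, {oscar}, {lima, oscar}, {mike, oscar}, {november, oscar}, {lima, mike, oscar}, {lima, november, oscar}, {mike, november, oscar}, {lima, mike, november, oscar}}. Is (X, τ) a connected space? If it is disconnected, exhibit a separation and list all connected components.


(X, τ) is disconnected; components = [{november}, {lima, mike, oscar}].

Find clopen sets (U ∈ τ with X ∖ U ∈ τ):
  U = ∅, X ∖ U = {lima, mike, november, oscar} — both open, so U is clopen.
  U = {november}, X ∖ U = {lima, mike, oscar} — both open, so U is clopen.
  U = {lima, mike, oscar}, X ∖ U = {november} — both open, so U is clopen.
  U = {lima, mike, november, oscar}, X ∖ U = ∅ — both open, so U is clopen.
Nontrivial clopen(s) exist: e.g. {november}. So (X, τ) is disconnected.
Compute connected components by grouping points that agree on all clopens:
  component: {november}
  component: {lima, mike, oscar}


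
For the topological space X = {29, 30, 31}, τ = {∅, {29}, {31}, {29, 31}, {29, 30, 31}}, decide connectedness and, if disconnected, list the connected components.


(X, τ) is connected.

Find clopen sets (U ∈ τ with X ∖ U ∈ τ):
  U = ∅, X ∖ U = {29, 30, 31} — both open, so U is clopen.
  U = {29, 30, 31}, X ∖ U = ∅ — both open, so U is clopen.
Only trivial clopens (∅ and X) exist, so (X, τ) is connected.
Compute connected components by grouping points that agree on all clopens:
  component: {29, 30, 31}


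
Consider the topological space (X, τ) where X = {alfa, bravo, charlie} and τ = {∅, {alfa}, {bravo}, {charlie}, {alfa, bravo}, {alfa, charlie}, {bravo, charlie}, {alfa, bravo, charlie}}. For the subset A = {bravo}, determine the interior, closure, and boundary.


int(A) = {bravo}, cl(A) = {bravo}, ∂A = ∅.

Closed sets in (X, τ) are complements of opens:
  closed(X, τ) = {∅, {alfa}, {bravo}, {charlie}, {alfa, bravo}, {alfa, charlie}, {bravo, charlie}, {alfa, bravo, charlie}}.
int(A) = ⋃ {U ∈ τ : U ⊆ A}. Opens contained in A: ∅, {bravo}.
Taking the union of these: int(A) = {bravo}.
cl(A) = ⋂ {C closed : A ⊆ C}. Closed sets containing A: {bravo}, {alfa, bravo}, {bravo, charlie}, {alfa, bravo, charlie}.
Intersecting these: cl(A) = {bravo}.
∂A = cl(A) ∖ int(A) = {bravo} ∖ {bravo} = ∅.


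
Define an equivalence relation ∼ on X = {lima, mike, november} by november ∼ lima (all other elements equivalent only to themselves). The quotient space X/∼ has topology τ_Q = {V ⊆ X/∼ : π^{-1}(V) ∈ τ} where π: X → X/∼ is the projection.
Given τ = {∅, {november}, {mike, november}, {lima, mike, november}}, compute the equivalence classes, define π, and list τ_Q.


X/∼ = {[lima=november], [mike]}; |τ_Q| = 2.

Equivalence classes: [lima=november], [mike].
Quotient map π: X → X/∼ sends lima ↦ [lima=november], mike ↦ [mike], november ↦ [lima=november].
For each subset V ⊆ X/∼, compute π^{-1}(V) ⊆ X and check whether π^{-1}(V) ∈ τ. V is open in τ_Q iff π^{-1}(V) ∈ τ.
  V = {}: π^{-1}(V) = ∅ ∈ τ ✓.
  V = {[lima=november]}: π^{-1}(V) = {lima, november} ∉ τ ✗.
  V = {[mike]}: π^{-1}(V) = {mike} ∉ τ ✗.
  V = {[lima=november], [mike]}: π^{-1}(V) = {lima, mike, november} ∈ τ ✓.
Open sets in the quotient: τ_Q = {{}, {[lima=november], [mike]}} (2 elements).


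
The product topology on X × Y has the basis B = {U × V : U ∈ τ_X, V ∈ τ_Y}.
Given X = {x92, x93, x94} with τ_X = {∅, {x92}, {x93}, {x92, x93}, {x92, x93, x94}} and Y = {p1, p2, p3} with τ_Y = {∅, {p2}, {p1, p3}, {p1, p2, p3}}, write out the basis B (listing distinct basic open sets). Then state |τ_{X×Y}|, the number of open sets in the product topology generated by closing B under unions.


Basis B = {∅ × ∅, {x92} × {p2}, {x93} × {p2}, {x92} × {p1, p3}, {x92, x93} × {p2}, {x93} × {p1, p3}, {x92} × {p1, p2, p3}, {x92, x93, x94} × {p2}, {x93} × {p1, p2, p3}, {x92, x93} × {p1, p3}, {x92, x93} × {p1, p2, p3}, {x92, x93, x94} × {p1, p3}, {x92, x93, x94} × {p1, p2, p3}}; |τ_{X×Y}| = 25.

Enumerate products U × V with U ∈ τ_X, V ∈ τ_Y (deduplicated):
  ∅ × ∅ = {} (∅)
  {x92} × {p2} = {(x92,p2)}
  {x93} × {p2} = {(x93,p2)}
  {x92} × {p1, p3} = {(x92,p1), (x92,p3)}
  {x92, x93} × {p2} = {(x92,p2), (x93,p2)}
  {x93} × {p1, p3} = {(x93,p1), (x93,p3)}
  {x92} × {p1, p2, p3} = {(x92,p1), (x92,p2), (x92,p3)}
  {x92, x93, x94} × {p2} = {(x92,p2), (x93,p2), (x94,p2)}
  {x93} × {p1, p2, p3} = {(x93,p1), (x93,p2), (x93,p3)}
  {x92, x93} × {p1, p3} = {(x92,p1), (x92,p3), (x93,p1), (x93,p3)}
  {x92, x93} × {p1, p2, p3} = {(x92,p1), (x92,p2), (x92,p3), (x93,p1), (x93,p2), (x93,p3)}
  {x92, x93, x94} × {p1, p3} = {(x92,p1), (x92,p3), (x93,p1), (x93,p3), (x94,p1), (x94,p3)}
  {x92, x93, x94} × {p1, p2, p3} = {(x92,p1), (x92,p2), (x92,p3), (x93,p1), (x93,p2), (x93,p3), (x94,p1), (x94,p2), (x94,p3)}
These 13 distinct sets form the basis B.
Close under arbitrary unions to get τ_{X×Y}; counting gives |τ_{X×Y}| = 25.


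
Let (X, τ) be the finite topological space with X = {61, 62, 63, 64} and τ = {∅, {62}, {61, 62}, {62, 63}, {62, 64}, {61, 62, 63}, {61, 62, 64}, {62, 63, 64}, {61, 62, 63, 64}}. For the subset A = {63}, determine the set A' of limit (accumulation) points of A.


A' = ∅

For each x ∈ X, list the open sets U ∈ τ with x ∈ U, then check whether U ∩ (A ∖ {x}) ≠ ∅ for every such U.
  x = 61: open {61, 62} ∋ x has {61, 62} ∩ (A ∖ {61}) = ∅, so x is NOT a limit point.
  x = 62: open {62} ∋ x has {62} ∩ (A ∖ {62}) = ∅, so x is NOT a limit point.
  x = 63: open {62, 63} ∋ x has {62, 63} ∩ (A ∖ {63}) = ∅, so x is NOT a limit point.
  x = 64: open {62, 64} ∋ x has {62, 64} ∩ (A ∖ {64}) = ∅, so x is NOT a limit point.
Collecting: A' = ∅.


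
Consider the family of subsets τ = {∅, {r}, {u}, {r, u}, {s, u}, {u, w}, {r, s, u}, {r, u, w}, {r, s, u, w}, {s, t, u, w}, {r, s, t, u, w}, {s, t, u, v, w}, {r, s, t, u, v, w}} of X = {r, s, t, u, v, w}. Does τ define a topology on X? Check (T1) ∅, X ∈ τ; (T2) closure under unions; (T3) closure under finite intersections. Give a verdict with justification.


τ is NOT a topology on X.

Axiom (T1): ∅ ∈ τ? Yes; X ∈ τ? Yes.
Axiom (T2/T3): check pairwise unions and intersections of members of τ.
Counterexample for (T2): {s, u} ∪ {u, w} = {s, u, w} ∉ τ. Therefore τ is NOT a topology.


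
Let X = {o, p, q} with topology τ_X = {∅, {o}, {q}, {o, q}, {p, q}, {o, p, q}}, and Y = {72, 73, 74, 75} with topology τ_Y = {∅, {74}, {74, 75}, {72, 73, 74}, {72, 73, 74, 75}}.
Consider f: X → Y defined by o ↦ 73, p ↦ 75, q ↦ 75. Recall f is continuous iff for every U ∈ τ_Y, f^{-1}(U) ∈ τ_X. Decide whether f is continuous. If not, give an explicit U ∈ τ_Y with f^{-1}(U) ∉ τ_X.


f IS continuous.

Compute f^{-1}(U) for each U ∈ τ_Y:
  U = ∅: f^{-1}(U) = ∅ ∈ τ_X ✓.
  U = {74}: f^{-1}(U) = ∅ ∈ τ_X ✓.
  U = {74, 75}: f^{-1}(U) = {p, q} ∈ τ_X ✓.
  U = {72, 73, 74}: f^{-1}(U) = {o} ∈ τ_X ✓.
  U = {72, 73, 74, 75}: f^{-1}(U) = {o, p, q} ∈ τ_X ✓.
Every preimage lies in τ_X, so f IS continuous.


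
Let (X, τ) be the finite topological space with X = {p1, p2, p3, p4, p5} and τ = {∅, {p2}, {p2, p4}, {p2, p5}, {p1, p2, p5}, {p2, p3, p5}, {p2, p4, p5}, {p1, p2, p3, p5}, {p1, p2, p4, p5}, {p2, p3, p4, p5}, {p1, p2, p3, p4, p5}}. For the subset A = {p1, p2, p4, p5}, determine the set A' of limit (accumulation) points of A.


A' = {p1, p3, p4, p5}

For each x ∈ X, list the open sets U ∈ τ with x ∈ U, then check whether U ∩ (A ∖ {x}) ≠ ∅ for every such U.
  x = p1: opens ∋ x are {p1, p2, p5}, {p1, p2, p3, p5}, {p1, p2, p4, p5}, {p1, p2, p3, p4, p5}; each meets A ∖ {p1}, so x IS a limit point.
  x = p2: open {p2} ∋ x has {p2} ∩ (A ∖ {p2}) = ∅, so x is NOT a limit point.
  x = p3: opens ∋ x are {p2, p3, p5}, {p1, p2, p3, p5}, {p2, p3, p4, p5}, {p1, p2, p3, p4, p5}; each meets A ∖ {p3}, so x IS a limit point.
  x = p4: opens ∋ x are {p2, p4}, {p2, p4, p5}, {p1, p2, p4, p5}, {p2, p3, p4, p5}, {p1, p2, p3, p4, p5}; each meets A ∖ {p4}, so x IS a limit point.
  x = p5: opens ∋ x are {p2, p5}, {p1, p2, p5}, {p2, p3, p5}, {p2, p4, p5}, {p1, p2, p3, p5}, {p1, p2, p4, p5}, {p2, p3, p4, p5}, {p1, p2, p3, p4, p5}; each meets A ∖ {p5}, so x IS a limit point.
Collecting: A' = {p1, p3, p4, p5}.


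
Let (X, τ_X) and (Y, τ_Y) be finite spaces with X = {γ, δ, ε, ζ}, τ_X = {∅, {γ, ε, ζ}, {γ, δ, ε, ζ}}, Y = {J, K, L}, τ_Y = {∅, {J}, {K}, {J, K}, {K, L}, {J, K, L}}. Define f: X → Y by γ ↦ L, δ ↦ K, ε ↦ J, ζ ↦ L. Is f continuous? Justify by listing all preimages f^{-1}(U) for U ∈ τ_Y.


f is NOT continuous.

Compute f^{-1}(U) for each U ∈ τ_Y:
  U = ∅: f^{-1}(U) = ∅ ∈ τ_X ✓.
  U = {J}: f^{-1}(U) = {ε} ∉ τ_X ✗.
  U = {K}: f^{-1}(U) = {δ} ∉ τ_X ✗.
  U = {J, K}: f^{-1}(U) = {δ, ε} ∉ τ_X ✗.
  U = {K, L}: f^{-1}(U) = {γ, δ, ζ} ∉ τ_X ✗.
  U = {J, K, L}: f^{-1}(U) = {γ, δ, ε, ζ} ∈ τ_X ✓.
Found U = {J} with f^{-1}(U) = {ε} not in τ_X. Therefore f is NOT continuous.


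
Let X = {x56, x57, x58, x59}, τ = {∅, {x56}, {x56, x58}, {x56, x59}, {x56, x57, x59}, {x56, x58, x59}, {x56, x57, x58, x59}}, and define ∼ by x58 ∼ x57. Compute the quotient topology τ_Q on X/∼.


X/∼ = {[x56], [x57=x58], [x59]}; |τ_Q| = 4.

Equivalence classes: [x56], [x57=x58], [x59].
Quotient map π: X → X/∼ sends x56 ↦ [x56], x57 ↦ [x57=x58], x58 ↦ [x57=x58], x59 ↦ [x59].
For each subset V ⊆ X/∼, compute π^{-1}(V) ⊆ X and check whether π^{-1}(V) ∈ τ. V is open in τ_Q iff π^{-1}(V) ∈ τ.
  V = {}: π^{-1}(V) = ∅ ∈ τ ✓.
  V = {[x56]}: π^{-1}(V) = {x56} ∈ τ ✓.
  V = {[x57=x58]}: π^{-1}(V) = {x57, x58} ∉ τ ✗.
  V = {[x56], [x57=x58]}: π^{-1}(V) = {x56, x57, x58} ∉ τ ✗.
  V = {[x59]}: π^{-1}(V) = {x59} ∉ τ ✗.
  V = {[x56], [x59]}: π^{-1}(V) = {x56, x59} ∈ τ ✓.
  V = {[x57=x58], [x59]}: π^{-1}(V) = {x57, x58, x59} ∉ τ ✗.
  V = {[x56], [x57=x58], [x59]}: π^{-1}(V) = {x56, x57, x58, x59} ∈ τ ✓.
Open sets in the quotient: τ_Q = {{}, {[x56]}, {[x56], [x59]}, {[x56], [x57=x58], [x59]}} (4 elements).


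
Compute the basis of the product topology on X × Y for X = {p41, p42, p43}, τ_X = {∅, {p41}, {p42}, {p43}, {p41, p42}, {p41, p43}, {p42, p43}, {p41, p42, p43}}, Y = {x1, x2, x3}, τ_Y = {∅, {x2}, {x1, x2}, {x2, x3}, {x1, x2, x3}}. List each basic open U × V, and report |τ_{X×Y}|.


Basis B = {∅ × ∅, {p41} × {x2}, {p42} × {x2}, {p43} × {x2}, {p41} × {x1, x2}, {p41} × {x2, x3}, {p41, p42} × {x2}, {p41, p43} × {x2}, {p42} × {x1, x2}, {p42} × {x2, x3}, {p42, p43} × {x2}, {p43} × {x1, x2}, {p43} × {x2, x3}, {p41} × {x1, x2, x3}, {p41, p42, p43} × {x2}, {p42} × {x1, x2, x3}, {p43} × {x1, x2, x3}, {p41, p42} × {x1, x2}, {p41, p43} × {x1, x2}, {p41, p42} × {x2, x3}, {p41, p43} × {x2, x3}, {p42, p43} × {x1, x2}, {p42, p43} × {x2, x3}, {p41, p42} × {x1, x2, x3}, {p41, p43} × {x1, x2, x3}, {p41, p42, p43} × {x1, x2}, {p41, p42, p43} × {x2, x3}, {p42, p43} × {x1, x2, x3}, {p41, p42, p43} × {x1, x2, x3}}; |τ_{X×Y}| = 125.

Enumerate products U × V with U ∈ τ_X, V ∈ τ_Y (deduplicated):
  ∅ × ∅ = {} (∅)
  {p41} × {x2} = {(p41,x2)}
  {p42} × {x2} = {(p42,x2)}
  {p43} × {x2} = {(p43,x2)}
  {p41} × {x1, x2} = {(p41,x1), (p41,x2)}
  {p41} × {x2, x3} = {(p41,x2), (p41,x3)}
  {p41, p42} × {x2} = {(p41,x2), (p42,x2)}
  {p41, p43} × {x2} = {(p41,x2), (p43,x2)}
  {p42} × {x1, x2} = {(p42,x1), (p42,x2)}
  {p42} × {x2, x3} = {(p42,x2), (p42,x3)}
  {p42, p43} × {x2} = {(p42,x2), (p43,x2)}
  {p43} × {x1, x2} = {(p43,x1), (p43,x2)}
  {p43} × {x2, x3} = {(p43,x2), (p43,x3)}
  {p41} × {x1, x2, x3} = {(p41,x1), (p41,x2), (p41,x3)}
  {p41, p42, p43} × {x2} = {(p41,x2), (p42,x2), (p43,x2)}
  {p42} × {x1, x2, x3} = {(p42,x1), (p42,x2), (p42,x3)}
  {p43} × {x1, x2, x3} = {(p43,x1), (p43,x2), (p43,x3)}
  {p41, p42} × {x1, x2} = {(p41,x1), (p41,x2), (p42,x1), (p42,x2)}
  {p41, p43} × {x1, x2} = {(p41,x1), (p41,x2), (p43,x1), (p43,x2)}
  {p41, p42} × {x2, x3} = {(p41,x2), (p41,x3), (p42,x2), (p42,x3)}
  {p41, p43} × {x2, x3} = {(p41,x2), (p41,x3), (p43,x2), (p43,x3)}
  {p42, p43} × {x1, x2} = {(p42,x1), (p42,x2), (p43,x1), (p43,x2)}
  {p42, p43} × {x2, x3} = {(p42,x2), (p42,x3), (p43,x2), (p43,x3)}
  {p41, p42} × {x1, x2, x3} = {(p41,x1), (p41,x2), (p41,x3), (p42,x1), (p42,x2), (p42,x3)}
  {p41, p43} × {x1, x2, x3} = {(p41,x1), (p41,x2), (p41,x3), (p43,x1), (p43,x2), (p43,x3)}
  {p41, p42, p43} × {x1, x2} = {(p41,x1), (p41,x2), (p42,x1), (p42,x2), (p43,x1), (p43,x2)}
  {p41, p42, p43} × {x2, x3} = {(p41,x2), (p41,x3), (p42,x2), (p42,x3), (p43,x2), (p43,x3)}
  {p42, p43} × {x1, x2, x3} = {(p42,x1), (p42,x2), (p42,x3), (p43,x1), (p43,x2), (p43,x3)}
  {p41, p42, p43} × {x1, x2, x3} = {(p41,x1), (p41,x2), (p41,x3), (p42,x1), (p42,x2), (p42,x3), (p43,x1), (p43,x2), (p43,x3)}
These 29 distinct sets form the basis B.
Close under arbitrary unions to get τ_{X×Y}; counting gives |τ_{X×Y}| = 125.


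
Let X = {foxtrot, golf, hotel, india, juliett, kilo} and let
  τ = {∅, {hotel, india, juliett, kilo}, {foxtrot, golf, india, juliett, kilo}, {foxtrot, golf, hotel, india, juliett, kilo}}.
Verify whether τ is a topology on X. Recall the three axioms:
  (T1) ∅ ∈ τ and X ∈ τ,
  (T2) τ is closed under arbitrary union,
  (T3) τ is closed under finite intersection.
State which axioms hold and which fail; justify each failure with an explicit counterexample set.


τ is NOT a topology on X.

Axiom (T1): ∅ ∈ τ? Yes; X ∈ τ? Yes.
Axiom (T2/T3): check pairwise unions and intersections of members of τ.
Counterexample for (T3): {hotel, india, juliett, kilo} ∩ {foxtrot, golf, india, juliett, kilo} = {india, juliett, kilo} ∉ τ. Therefore τ is NOT a topology.


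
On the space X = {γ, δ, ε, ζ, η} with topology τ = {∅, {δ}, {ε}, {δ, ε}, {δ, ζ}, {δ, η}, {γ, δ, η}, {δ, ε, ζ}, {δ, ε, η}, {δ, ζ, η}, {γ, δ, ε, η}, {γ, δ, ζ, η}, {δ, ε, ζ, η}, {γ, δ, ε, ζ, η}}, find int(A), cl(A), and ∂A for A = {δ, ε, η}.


int(A) = {δ, ε, η}, cl(A) = {γ, δ, ε, ζ, η}, ∂A = {γ, ζ}.

Closed sets in (X, τ) are complements of opens:
  closed(X, τ) = {∅, {γ}, {ε}, {ζ}, {γ, ε}, {γ, ζ}, {γ, η}, {ε, ζ}, {γ, ε, ζ}, {γ, ε, η}, {γ, ζ, η}, {γ, δ, ζ, η}, {γ, ε, ζ, η}, {γ, δ, ε, ζ, η}}.
int(A) = ⋃ {U ∈ τ : U ⊆ A}. Opens contained in A: ∅, {δ}, {ε}, {δ, ε}, {δ, η}, {δ, ε, η}.
Taking the union of these: int(A) = {δ, ε, η}.
cl(A) = ⋂ {C closed : A ⊆ C}. Closed sets containing A: {γ, δ, ε, ζ, η}.
Intersecting these: cl(A) = {γ, δ, ε, ζ, η}.
∂A = cl(A) ∖ int(A) = {γ, δ, ε, ζ, η} ∖ {δ, ε, η} = {γ, ζ}.


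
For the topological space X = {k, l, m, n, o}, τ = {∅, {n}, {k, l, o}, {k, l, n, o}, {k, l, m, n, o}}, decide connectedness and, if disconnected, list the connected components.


(X, τ) is connected.

Find clopen sets (U ∈ τ with X ∖ U ∈ τ):
  U = ∅, X ∖ U = {k, l, m, n, o} — both open, so U is clopen.
  U = {k, l, m, n, o}, X ∖ U = ∅ — both open, so U is clopen.
Only trivial clopens (∅ and X) exist, so (X, τ) is connected.
Compute connected components by grouping points that agree on all clopens:
  component: {k, l, m, n, o}


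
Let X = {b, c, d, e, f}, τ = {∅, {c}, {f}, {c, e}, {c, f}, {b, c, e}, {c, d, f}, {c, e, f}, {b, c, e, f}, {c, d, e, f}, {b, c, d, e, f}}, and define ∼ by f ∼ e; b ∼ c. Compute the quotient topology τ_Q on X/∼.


X/∼ = {[b=c], [d], [e=f]}; |τ_Q| = 3.

Equivalence classes: [b=c], [d], [e=f].
Quotient map π: X → X/∼ sends b ↦ [b=c], c ↦ [b=c], d ↦ [d], e ↦ [e=f], f ↦ [e=f].
For each subset V ⊆ X/∼, compute π^{-1}(V) ⊆ X and check whether π^{-1}(V) ∈ τ. V is open in τ_Q iff π^{-1}(V) ∈ τ.
  V = {}: π^{-1}(V) = ∅ ∈ τ ✓.
  V = {[b=c]}: π^{-1}(V) = {b, c} ∉ τ ✗.
  V = {[d]}: π^{-1}(V) = {d} ∉ τ ✗.
  V = {[b=c], [d]}: π^{-1}(V) = {b, c, d} ∉ τ ✗.
  V = {[e=f]}: π^{-1}(V) = {e, f} ∉ τ ✗.
  V = {[b=c], [e=f]}: π^{-1}(V) = {b, c, e, f} ∈ τ ✓.
  V = {[d], [e=f]}: π^{-1}(V) = {d, e, f} ∉ τ ✗.
  V = {[b=c], [d], [e=f]}: π^{-1}(V) = {b, c, d, e, f} ∈ τ ✓.
Open sets in the quotient: τ_Q = {{}, {[b=c], [e=f]}, {[b=c], [d], [e=f]}} (3 elements).


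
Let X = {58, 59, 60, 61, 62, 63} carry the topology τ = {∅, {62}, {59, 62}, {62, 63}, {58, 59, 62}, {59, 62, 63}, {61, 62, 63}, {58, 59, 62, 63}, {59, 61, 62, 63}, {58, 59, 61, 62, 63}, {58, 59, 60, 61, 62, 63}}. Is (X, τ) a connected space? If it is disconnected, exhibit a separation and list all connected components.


(X, τ) is connected.

Find clopen sets (U ∈ τ with X ∖ U ∈ τ):
  U = ∅, X ∖ U = {58, 59, 60, 61, 62, 63} — both open, so U is clopen.
  U = {58, 59, 60, 61, 62, 63}, X ∖ U = ∅ — both open, so U is clopen.
Only trivial clopens (∅ and X) exist, so (X, τ) is connected.
Compute connected components by grouping points that agree on all clopens:
  component: {58, 59, 60, 61, 62, 63}


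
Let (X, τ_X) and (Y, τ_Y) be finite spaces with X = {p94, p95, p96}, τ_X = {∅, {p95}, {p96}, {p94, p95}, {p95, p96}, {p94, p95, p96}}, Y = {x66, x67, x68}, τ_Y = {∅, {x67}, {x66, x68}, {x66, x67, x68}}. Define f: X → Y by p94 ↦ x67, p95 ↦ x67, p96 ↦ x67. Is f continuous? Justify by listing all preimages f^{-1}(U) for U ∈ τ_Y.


f IS continuous.

Compute f^{-1}(U) for each U ∈ τ_Y:
  U = ∅: f^{-1}(U) = ∅ ∈ τ_X ✓.
  U = {x67}: f^{-1}(U) = {p94, p95, p96} ∈ τ_X ✓.
  U = {x66, x68}: f^{-1}(U) = ∅ ∈ τ_X ✓.
  U = {x66, x67, x68}: f^{-1}(U) = {p94, p95, p96} ∈ τ_X ✓.
Every preimage lies in τ_X, so f IS continuous.


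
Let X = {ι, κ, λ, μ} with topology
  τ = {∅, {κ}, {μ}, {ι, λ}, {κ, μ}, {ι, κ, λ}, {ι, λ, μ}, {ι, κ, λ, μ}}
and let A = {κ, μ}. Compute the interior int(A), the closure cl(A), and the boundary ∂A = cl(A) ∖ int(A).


int(A) = {κ, μ}, cl(A) = {κ, μ}, ∂A = ∅.

Closed sets in (X, τ) are complements of opens:
  closed(X, τ) = {∅, {κ}, {μ}, {ι, λ}, {κ, μ}, {ι, κ, λ}, {ι, λ, μ}, {ι, κ, λ, μ}}.
int(A) = ⋃ {U ∈ τ : U ⊆ A}. Opens contained in A: ∅, {κ}, {μ}, {κ, μ}.
Taking the union of these: int(A) = {κ, μ}.
cl(A) = ⋂ {C closed : A ⊆ C}. Closed sets containing A: {κ, μ}, {ι, κ, λ, μ}.
Intersecting these: cl(A) = {κ, μ}.
∂A = cl(A) ∖ int(A) = {κ, μ} ∖ {κ, μ} = ∅.


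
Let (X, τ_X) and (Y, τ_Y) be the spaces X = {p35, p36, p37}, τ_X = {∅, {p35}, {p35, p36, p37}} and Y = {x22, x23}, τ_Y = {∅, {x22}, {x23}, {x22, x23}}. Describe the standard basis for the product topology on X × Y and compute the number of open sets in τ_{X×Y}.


Basis B = {∅ × ∅, {p35} × {x22}, {p35} × {x23}, {p35} × {x22, x23}, {p35, p36, p37} × {x22}, {p35, p36, p37} × {x23}, {p35, p36, p37} × {x22, x23}}; |τ_{X×Y}| = 9.

Enumerate products U × V with U ∈ τ_X, V ∈ τ_Y (deduplicated):
  ∅ × ∅ = {} (∅)
  {p35} × {x22} = {(p35,x22)}
  {p35} × {x23} = {(p35,x23)}
  {p35} × {x22, x23} = {(p35,x22), (p35,x23)}
  {p35, p36, p37} × {x22} = {(p35,x22), (p36,x22), (p37,x22)}
  {p35, p36, p37} × {x23} = {(p35,x23), (p36,x23), (p37,x23)}
  {p35, p36, p37} × {x22, x23} = {(p35,x22), (p35,x23), (p36,x22), (p36,x23), (p37,x22), (p37,x23)}
These 7 distinct sets form the basis B.
Close under arbitrary unions to get τ_{X×Y}; counting gives |τ_{X×Y}| = 9.


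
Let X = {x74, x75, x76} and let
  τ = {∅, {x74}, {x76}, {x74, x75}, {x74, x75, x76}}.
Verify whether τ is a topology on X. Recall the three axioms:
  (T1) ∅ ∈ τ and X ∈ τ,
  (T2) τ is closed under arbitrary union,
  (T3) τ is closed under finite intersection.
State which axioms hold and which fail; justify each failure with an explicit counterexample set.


τ is NOT a topology on X.

Axiom (T1): ∅ ∈ τ? Yes; X ∈ τ? Yes.
Axiom (T2/T3): check pairwise unions and intersections of members of τ.
Counterexample for (T2): {x74} ∪ {x76} = {x74, x76} ∉ τ. Therefore τ is NOT a topology.


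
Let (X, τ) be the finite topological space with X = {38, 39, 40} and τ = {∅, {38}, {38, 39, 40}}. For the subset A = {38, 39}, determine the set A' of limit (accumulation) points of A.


A' = {39, 40}

For each x ∈ X, list the open sets U ∈ τ with x ∈ U, then check whether U ∩ (A ∖ {x}) ≠ ∅ for every such U.
  x = 38: open {38} ∋ x has {38} ∩ (A ∖ {38}) = ∅, so x is NOT a limit point.
  x = 39: opens ∋ x are {38, 39, 40}; each meets A ∖ {39}, so x IS a limit point.
  x = 40: opens ∋ x are {38, 39, 40}; each meets A ∖ {40}, so x IS a limit point.
Collecting: A' = {39, 40}.


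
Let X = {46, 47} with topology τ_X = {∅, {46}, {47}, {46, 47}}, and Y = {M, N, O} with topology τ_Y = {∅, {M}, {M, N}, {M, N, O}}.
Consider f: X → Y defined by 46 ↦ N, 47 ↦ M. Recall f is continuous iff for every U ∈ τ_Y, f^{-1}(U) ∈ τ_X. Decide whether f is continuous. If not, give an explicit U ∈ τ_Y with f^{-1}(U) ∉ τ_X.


f IS continuous.

Compute f^{-1}(U) for each U ∈ τ_Y:
  U = ∅: f^{-1}(U) = ∅ ∈ τ_X ✓.
  U = {M}: f^{-1}(U) = {47} ∈ τ_X ✓.
  U = {M, N}: f^{-1}(U) = {46, 47} ∈ τ_X ✓.
  U = {M, N, O}: f^{-1}(U) = {46, 47} ∈ τ_X ✓.
Every preimage lies in τ_X, so f IS continuous.


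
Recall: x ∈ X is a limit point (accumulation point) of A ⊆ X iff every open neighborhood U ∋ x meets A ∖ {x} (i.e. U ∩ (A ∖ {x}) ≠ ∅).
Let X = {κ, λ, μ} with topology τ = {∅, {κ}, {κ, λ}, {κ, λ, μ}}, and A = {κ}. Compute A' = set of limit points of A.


A' = {λ, μ}

For each x ∈ X, list the open sets U ∈ τ with x ∈ U, then check whether U ∩ (A ∖ {x}) ≠ ∅ for every such U.
  x = κ: open {κ} ∋ x has {κ} ∩ (A ∖ {κ}) = ∅, so x is NOT a limit point.
  x = λ: opens ∋ x are {κ, λ}, {κ, λ, μ}; each meets A ∖ {λ}, so x IS a limit point.
  x = μ: opens ∋ x are {κ, λ, μ}; each meets A ∖ {μ}, so x IS a limit point.
Collecting: A' = {λ, μ}.


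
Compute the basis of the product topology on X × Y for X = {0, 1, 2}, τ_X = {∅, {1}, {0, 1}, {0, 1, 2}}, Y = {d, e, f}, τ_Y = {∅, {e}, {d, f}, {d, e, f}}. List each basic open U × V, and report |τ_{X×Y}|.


Basis B = {∅ × ∅, {1} × {e}, {0, 1} × {e}, {1} × {d, f}, {0, 1, 2} × {e}, {1} × {d, e, f}, {0, 1} × {d, f}, {0, 1} × {d, e, f}, {0, 1, 2} × {d, f}, {0, 1, 2} × {d, e, f}}; |τ_{X×Y}| = 16.

Enumerate products U × V with U ∈ τ_X, V ∈ τ_Y (deduplicated):
  ∅ × ∅ = {} (∅)
  {1} × {e} = {(1,e)}
  {0, 1} × {e} = {(0,e), (1,e)}
  {1} × {d, f} = {(1,d), (1,f)}
  {0, 1, 2} × {e} = {(0,e), (1,e), (2,e)}
  {1} × {d, e, f} = {(1,d), (1,e), (1,f)}
  {0, 1} × {d, f} = {(0,d), (0,f), (1,d), (1,f)}
  {0, 1} × {d, e, f} = {(0,d), (0,e), (0,f), (1,d), (1,e), (1,f)}
  {0, 1, 2} × {d, f} = {(0,d), (0,f), (1,d), (1,f), (2,d), (2,f)}
  {0, 1, 2} × {d, e, f} = {(0,d), (0,e), (0,f), (1,d), (1,e), (1,f), (2,d), (2,e), (2,f)}
These 10 distinct sets form the basis B.
Close under arbitrary unions to get τ_{X×Y}; counting gives |τ_{X×Y}| = 16.


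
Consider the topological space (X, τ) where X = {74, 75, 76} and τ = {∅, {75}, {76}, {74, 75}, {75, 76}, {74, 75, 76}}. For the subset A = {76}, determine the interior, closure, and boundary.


int(A) = {76}, cl(A) = {76}, ∂A = ∅.

Closed sets in (X, τ) are complements of opens:
  closed(X, τ) = {∅, {74}, {76}, {74, 75}, {74, 76}, {74, 75, 76}}.
int(A) = ⋃ {U ∈ τ : U ⊆ A}. Opens contained in A: ∅, {76}.
Taking the union of these: int(A) = {76}.
cl(A) = ⋂ {C closed : A ⊆ C}. Closed sets containing A: {76}, {74, 76}, {74, 75, 76}.
Intersecting these: cl(A) = {76}.
∂A = cl(A) ∖ int(A) = {76} ∖ {76} = ∅.


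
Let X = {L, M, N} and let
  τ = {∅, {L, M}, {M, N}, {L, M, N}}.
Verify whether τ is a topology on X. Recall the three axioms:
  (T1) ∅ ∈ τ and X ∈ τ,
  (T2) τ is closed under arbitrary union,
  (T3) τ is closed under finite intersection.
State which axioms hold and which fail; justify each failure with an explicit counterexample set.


τ is NOT a topology on X.

Axiom (T1): ∅ ∈ τ? Yes; X ∈ τ? Yes.
Axiom (T2/T3): check pairwise unions and intersections of members of τ.
Counterexample for (T3): {L, M} ∩ {M, N} = {M} ∉ τ. Therefore τ is NOT a topology.
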